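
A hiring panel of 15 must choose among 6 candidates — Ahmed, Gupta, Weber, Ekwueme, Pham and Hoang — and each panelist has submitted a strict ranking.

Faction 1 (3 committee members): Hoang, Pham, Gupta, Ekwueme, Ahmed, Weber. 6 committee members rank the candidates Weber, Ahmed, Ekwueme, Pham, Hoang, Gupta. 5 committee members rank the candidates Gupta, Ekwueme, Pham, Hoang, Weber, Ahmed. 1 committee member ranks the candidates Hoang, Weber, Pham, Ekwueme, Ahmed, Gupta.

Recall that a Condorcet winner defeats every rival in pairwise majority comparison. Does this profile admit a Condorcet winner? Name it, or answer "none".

Head-to-head results (15 committee members):
Ahmed vs Gupta: Gupta, 8–7.
Ahmed vs Weber: Ahmed is ranked higher on 3 ballots, Weber on 12. Weber wins 12–3.
Ahmed vs Ekwueme: 6 to 9, Ekwueme.
Ahmed vs Pham: Pham wins 9–6.
Ahmed–Hoang: Hoang 9–6.
Gupta vs Weber: Gupta wins 8–7.
Gupta–Ekwueme: Gupta 8–7.
Gupta vs Pham: 5 for Gupta, 10 for Pham — Pham by 10–5.
Gupta–Hoang: Hoang 10–5.
Weber vs Ekwueme: Weber preferred on 6+1 = 7 ballots; Ekwueme wins 8–7.
Weber–Pham: Pham 8–7.
Weber vs Hoang: Weber is ranked higher on 6 ballots, Hoang on 9. Hoang wins 9–6.
Ekwueme vs Pham: Ekwueme, 11–4.
Ekwueme vs Hoang: Ekwueme is ranked higher on 6+5 = 11 ballots, Hoang on 4. Ekwueme wins 11–4.
Pham vs Hoang: Pham wins 11–4.
Each candidate drops at least one matchup (Ahmed loses to Gupta; Gupta loses to Pham; Weber loses to Gupta; Ekwueme loses to Gupta; Pham loses to Ekwueme; Hoang loses to Ekwueme); the cycle Gupta beats Ekwueme beats Pham beats Gupta rules out a Condorcet winner.

none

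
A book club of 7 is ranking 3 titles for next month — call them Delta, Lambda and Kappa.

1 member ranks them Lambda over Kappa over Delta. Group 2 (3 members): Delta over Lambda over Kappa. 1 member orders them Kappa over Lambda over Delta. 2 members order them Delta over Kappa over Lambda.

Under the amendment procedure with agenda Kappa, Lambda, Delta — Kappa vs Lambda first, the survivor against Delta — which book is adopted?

Delta

Round 1: Kappa vs Lambda — 3–4, Lambda advances.
Round 2: Lambda vs Delta — 2–5, Delta advances.
The agenda winner is Delta.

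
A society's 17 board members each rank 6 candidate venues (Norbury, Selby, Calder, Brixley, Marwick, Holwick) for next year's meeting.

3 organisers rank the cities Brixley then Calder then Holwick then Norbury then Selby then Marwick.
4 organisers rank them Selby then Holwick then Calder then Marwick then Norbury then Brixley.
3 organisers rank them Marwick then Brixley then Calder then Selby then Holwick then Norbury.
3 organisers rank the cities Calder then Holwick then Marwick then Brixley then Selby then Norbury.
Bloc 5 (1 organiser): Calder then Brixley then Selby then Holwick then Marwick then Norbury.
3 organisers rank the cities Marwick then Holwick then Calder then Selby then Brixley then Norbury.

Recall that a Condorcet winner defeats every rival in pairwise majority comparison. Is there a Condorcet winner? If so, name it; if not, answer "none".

Pairwise majorities:
Norbury vs Selby: 3 for Norbury, 14 for Selby — Selby by 14–3.
Norbury vs Calder: Norbury preferred on 0 ballots; Calder wins 17–0.
Norbury vs Brixley: Norbury is ranked higher on 4 ballots, Brixley on 13. Brixley wins 13–4.
Norbury vs Marwick: Norbury is ranked higher on 3 ballots, Marwick on 14. Marwick wins 14–3.
Norbury vs Holwick: Norbury preferred on 0 ballots; Holwick wins 17–0.
Selby vs Calder: Selby is ranked higher on 4 ballots, Calder on 13. Calder wins 13–4.
Selby vs Brixley: 4+3 = 7 for Selby, 10 for Brixley — Brixley by 10–7.
Selby vs Marwick: Selby is ranked higher on 3+4+1 = 8 ballots, Marwick on 9. Marwick wins 9–8.
Selby vs Holwick: 8 to 9, Holwick.
Calder vs Brixley: 4+3+1+3 = 11 for Calder, 6 for Brixley — Calder by 11–6.
Calder vs Marwick: 11 to 6, Calder.
Calder vs Holwick: Calder preferred on 3+3+3+1 = 10 ballots; Calder wins 10–7.
Brixley vs Marwick: 4 to 13, Marwick.
Brixley vs Holwick: Brixley is ranked higher on 3+3+1 = 7 ballots, Holwick on 10. Holwick wins 10–7.
Marwick vs Holwick: Marwick is ranked higher on 3+3 = 6 ballots, Holwick on 11. Holwick wins 11–6.
Only Calder has no losses; Calder is the Condorcet winner.

Calder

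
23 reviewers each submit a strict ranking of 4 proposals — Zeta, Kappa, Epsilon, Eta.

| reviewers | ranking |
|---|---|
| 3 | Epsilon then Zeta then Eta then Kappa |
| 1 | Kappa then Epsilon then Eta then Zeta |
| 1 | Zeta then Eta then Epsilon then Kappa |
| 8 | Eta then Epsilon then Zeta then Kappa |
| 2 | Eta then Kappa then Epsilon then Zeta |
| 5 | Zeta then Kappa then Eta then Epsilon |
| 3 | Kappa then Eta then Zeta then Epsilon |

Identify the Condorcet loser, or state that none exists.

Head-to-head results (23 reviewers):
Zeta vs Kappa: Zeta preferred on 3+1+8+5 = 17 ballots; Zeta wins 17–6.
Zeta vs Epsilon: Epsilon wins 14–9.
Zeta vs Eta: Zeta is ranked higher on 3+1+5 = 9 ballots, Eta on 14. Eta wins 14–9.
Kappa vs Epsilon: Epsilon wins 12–11.
Kappa vs Eta: Kappa is ranked higher on 1+5+3 = 9 ballots, Eta on 14. Eta wins 14–9.
Epsilon vs Eta: Epsilon is ranked higher on 3+1 = 4 ballots, Eta on 19. Eta wins 19–4.
Kappa is beaten in every head-to-head and is the Condorcet loser.

Kappa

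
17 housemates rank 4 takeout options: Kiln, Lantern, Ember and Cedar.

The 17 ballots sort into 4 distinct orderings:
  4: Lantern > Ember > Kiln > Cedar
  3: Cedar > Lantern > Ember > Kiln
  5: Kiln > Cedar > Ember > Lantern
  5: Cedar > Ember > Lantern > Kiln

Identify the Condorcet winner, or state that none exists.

none

Pairwise majorities:
Kiln vs Lantern: 5 to 12, Lantern.
Kiln vs Ember: Kiln is ranked higher on 5 ballots, Ember on 12. Ember wins 12–5.
Kiln vs Cedar: Kiln is ranked higher on 4+5 = 9 ballots, Cedar on 8. Kiln wins 9–8.
Lantern vs Ember: Lantern preferred on 4+3 = 7 ballots; Ember wins 10–7.
Lantern vs Cedar: 4 for Lantern, 13 for Cedar — Cedar by 13–4.
Ember vs Cedar: 4 for Ember, 13 for Cedar — Cedar by 13–4.
Each restaurant drops at least one matchup (Kiln loses to Lantern; Lantern loses to Ember; Ember loses to Cedar; Cedar loses to Kiln); the cycle Kiln → Cedar → Lantern → Kiln rules out a Condorcet winner.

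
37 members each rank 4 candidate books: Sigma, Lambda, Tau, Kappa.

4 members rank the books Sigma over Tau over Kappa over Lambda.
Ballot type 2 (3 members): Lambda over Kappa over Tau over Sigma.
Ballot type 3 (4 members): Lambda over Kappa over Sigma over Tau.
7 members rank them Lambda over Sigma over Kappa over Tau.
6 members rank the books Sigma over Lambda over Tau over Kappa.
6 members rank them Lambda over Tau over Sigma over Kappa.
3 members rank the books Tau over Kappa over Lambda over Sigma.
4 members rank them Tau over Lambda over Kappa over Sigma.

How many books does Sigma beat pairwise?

Sigma against each rival (37 members):
Sigma–Lambda: Lambda 27–10.
Sigma vs Tau: Sigma preferred on 4+4+7+6 = 21 ballots; Sigma wins 21–16.
Sigma–Kappa: Sigma 23–14.
Sigma beats Tau, Kappa; loses to Lambda — 2 pairwise wins.

2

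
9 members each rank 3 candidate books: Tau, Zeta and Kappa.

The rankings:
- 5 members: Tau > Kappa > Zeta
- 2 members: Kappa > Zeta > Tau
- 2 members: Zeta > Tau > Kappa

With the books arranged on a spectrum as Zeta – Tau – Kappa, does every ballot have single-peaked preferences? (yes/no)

Axis positions: Zeta=1, Tau=2, Kappa=3.
Faction 1 (peak Tau at position 2): ranking walks positions 2-3-1, expanding outward from the peak — single-peaked.
Faction 2: ranking walks positions 3-1-2; Zeta is ranked above Tau even though Tau lies between Zeta and the peak Kappa on the axis — preferences dip and rise again. Not single-peaked.
Faction 3 (peak Zeta at position 1): ranking walks positions 1-2-3, expanding outward from the peak — single-peaked.
Faction 2 violates single-peakedness, so the profile is not single-peaked on this axis.

no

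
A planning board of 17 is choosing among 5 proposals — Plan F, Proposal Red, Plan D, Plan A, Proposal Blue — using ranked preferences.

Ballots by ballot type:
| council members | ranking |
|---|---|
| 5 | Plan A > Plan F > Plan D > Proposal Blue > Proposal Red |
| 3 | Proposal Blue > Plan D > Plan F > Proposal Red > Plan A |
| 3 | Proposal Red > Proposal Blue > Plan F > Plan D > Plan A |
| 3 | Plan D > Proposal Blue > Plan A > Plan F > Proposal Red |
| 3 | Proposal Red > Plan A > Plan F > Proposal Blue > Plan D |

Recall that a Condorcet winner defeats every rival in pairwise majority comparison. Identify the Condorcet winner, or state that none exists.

Proposal Blue

Head-to-head results (17 council members):
Plan F vs Proposal Red: Plan F is ranked higher on 5+3+3 = 11 ballots, Proposal Red on 6. Plan F wins 11–6.
Plan F vs Plan D: Plan F wins 11–6.
Plan F vs Plan A: 3+3 = 6 for Plan F, 11 for Plan A — Plan A by 11–6.
Plan F vs Proposal Blue: 8 to 9, Proposal Blue.
Proposal Red vs Plan D: Proposal Red is ranked higher on 3+3 = 6 ballots, Plan D on 11. Plan D wins 11–6.
Proposal Red vs Plan A: Proposal Red preferred on 3+3+3 = 9 ballots; Proposal Red wins 9–8.
Proposal Red vs Proposal Blue: 6 to 11, Proposal Blue.
Plan D vs Plan A: Plan D preferred on 3+3+3 = 9 ballots; Plan D wins 9–8.
Plan D vs Proposal Blue: Plan D is ranked higher on 5+3 = 8 ballots, Proposal Blue on 9. Proposal Blue wins 9–8.
Plan A vs Proposal Blue: 8 to 9, Proposal Blue.
Proposal Blue wins every pairwise contest, so Proposal Blue is the Condorcet winner.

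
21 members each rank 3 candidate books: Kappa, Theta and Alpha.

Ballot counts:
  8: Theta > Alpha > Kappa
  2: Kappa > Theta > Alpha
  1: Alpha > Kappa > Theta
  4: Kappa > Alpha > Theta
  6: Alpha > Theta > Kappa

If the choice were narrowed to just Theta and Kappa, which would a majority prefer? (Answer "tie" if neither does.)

Theta

Ballots ranking Theta above Kappa: 8 + 6 = 14.
Ballots ranking Kappa above Theta: 21 − 14 = 7.
Theta wins the head-to-head 14–7.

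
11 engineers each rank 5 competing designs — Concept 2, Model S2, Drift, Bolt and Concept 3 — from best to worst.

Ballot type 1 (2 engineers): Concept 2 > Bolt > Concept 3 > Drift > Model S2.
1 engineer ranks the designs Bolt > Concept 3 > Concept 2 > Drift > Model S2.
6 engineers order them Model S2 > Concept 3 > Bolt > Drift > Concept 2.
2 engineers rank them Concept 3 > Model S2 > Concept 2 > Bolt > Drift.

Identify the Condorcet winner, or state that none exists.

Model S2

Check each pair by majority over 11 ballots:
Concept 2 vs Model S2: Model S2, 8–3.
Concept 2–Drift: Drift 6–5.
Concept 2–Bolt: Bolt 7–4.
Concept 2–Concept 3: Concept 3 9–2.
Model S2–Drift: Model S2 8–3.
Model S2 vs Bolt: Model S2, 8–3.
Model S2 vs Concept 3: Model S2 wins 6–5.
Drift vs Bolt: Bolt wins 11–0.
Drift vs Concept 3: Concept 3 wins 11–0.
Bolt–Concept 3: Concept 3 8–3.
Model S2 defeats every rival head-to-head and is the Condorcet winner.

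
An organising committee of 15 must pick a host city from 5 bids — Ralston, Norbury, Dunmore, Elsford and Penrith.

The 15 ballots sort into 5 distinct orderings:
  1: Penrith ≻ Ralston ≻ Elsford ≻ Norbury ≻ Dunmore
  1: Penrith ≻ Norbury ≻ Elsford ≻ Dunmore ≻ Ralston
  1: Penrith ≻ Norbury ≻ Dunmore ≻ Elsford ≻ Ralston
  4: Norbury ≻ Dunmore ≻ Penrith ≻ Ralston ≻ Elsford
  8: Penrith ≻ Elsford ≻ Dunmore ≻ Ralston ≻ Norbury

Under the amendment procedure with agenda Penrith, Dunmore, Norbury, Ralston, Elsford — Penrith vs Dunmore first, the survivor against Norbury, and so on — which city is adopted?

Penrith

Round 1: Penrith vs Dunmore — 11–4, Penrith advances.
Round 2: Penrith vs Norbury — 11–4, Penrith advances.
Round 3: Penrith vs Ralston — 15–0, Penrith advances.
Round 4: Penrith vs Elsford — 15–0, Penrith advances.
Penrith survives the agenda.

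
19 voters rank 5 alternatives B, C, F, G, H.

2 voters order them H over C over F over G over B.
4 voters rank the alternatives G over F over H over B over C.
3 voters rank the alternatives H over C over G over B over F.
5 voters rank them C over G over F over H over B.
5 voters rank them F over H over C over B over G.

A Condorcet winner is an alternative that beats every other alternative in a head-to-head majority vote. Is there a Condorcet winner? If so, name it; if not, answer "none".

none

Pairwise majorities:
B vs C: C, 15–4.
B vs F: F, 16–3.
B vs G: G wins 14–5.
B–H: H 19–0.
C vs F: C, 10–9.
C vs G: C wins 15–4.
C vs H: H, 14–5.
F–G: G 12–7.
F vs H: F wins 14–5.
G–H: H 10–9.
Each alternative drops at least one matchup (B loses to C; C loses to H; F loses to C; G loses to C; H loses to F); the cycle C → F → H → C rules out a Condorcet winner.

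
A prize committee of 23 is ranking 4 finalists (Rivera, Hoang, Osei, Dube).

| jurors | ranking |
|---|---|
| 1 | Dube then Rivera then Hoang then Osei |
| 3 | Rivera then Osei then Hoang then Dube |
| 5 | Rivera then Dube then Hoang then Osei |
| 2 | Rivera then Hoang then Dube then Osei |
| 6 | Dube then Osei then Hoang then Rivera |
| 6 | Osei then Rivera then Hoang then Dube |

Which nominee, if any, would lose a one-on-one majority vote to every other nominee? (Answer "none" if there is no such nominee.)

Hoang

Pairwise majorities:
Rivera vs Hoang: Rivera, 17–6.
Rivera–Osei: Osei 12–11.
Rivera vs Dube: 16 to 7, Rivera.
Hoang vs Osei: Hoang is ranked higher on 1+5+2 = 8 ballots, Osei on 15. Osei wins 15–8.
Hoang vs Dube: Dube wins 12–11.
Osei vs Dube: Osei is ranked higher on 3+6 = 9 ballots, Dube on 14. Dube wins 14–9.
Hoang loses to every other nominee — it is the Condorcet loser.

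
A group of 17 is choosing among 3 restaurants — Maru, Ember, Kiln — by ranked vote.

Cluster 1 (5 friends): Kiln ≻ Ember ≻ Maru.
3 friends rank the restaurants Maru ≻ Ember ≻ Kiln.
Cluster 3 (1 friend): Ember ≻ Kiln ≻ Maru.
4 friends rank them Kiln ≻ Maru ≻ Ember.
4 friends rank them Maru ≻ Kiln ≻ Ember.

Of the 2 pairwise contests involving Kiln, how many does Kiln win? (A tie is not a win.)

2

Kiln against each rival (17 friends):
Kiln vs Maru: 5+1+4 = 10 for Kiln, 7 for Maru — Kiln by 10–7.
Kiln–Ember: Kiln 13–4.
Kiln beats Maru, Ember — 2 pairwise wins.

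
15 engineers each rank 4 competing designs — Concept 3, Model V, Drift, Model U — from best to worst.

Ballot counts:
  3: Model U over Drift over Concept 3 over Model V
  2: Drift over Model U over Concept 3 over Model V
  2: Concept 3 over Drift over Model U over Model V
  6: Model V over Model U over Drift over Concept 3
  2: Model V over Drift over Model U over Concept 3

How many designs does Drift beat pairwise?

1

Drift against each rival (15 engineers):
Drift vs Concept 3: Drift wins 13–2.
Drift vs Model V: Model V wins 8–7.
Drift vs Model U: Drift preferred on 2+2+2 = 6 ballots; Model U wins 9–6.
Drift beats Concept 3; loses to Model V, Model U — 1 pairwise win.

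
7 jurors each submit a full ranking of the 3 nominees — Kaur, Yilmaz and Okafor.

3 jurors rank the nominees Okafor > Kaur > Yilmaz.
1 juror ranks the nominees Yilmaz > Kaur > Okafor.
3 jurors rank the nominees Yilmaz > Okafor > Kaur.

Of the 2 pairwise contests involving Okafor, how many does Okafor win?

1

Okafor against each rival (7 jurors):
Okafor–Kaur: Okafor 6–1.
Okafor–Yilmaz: Yilmaz 4–3.
Okafor beats Kaur; loses to Yilmaz — 1 pairwise win.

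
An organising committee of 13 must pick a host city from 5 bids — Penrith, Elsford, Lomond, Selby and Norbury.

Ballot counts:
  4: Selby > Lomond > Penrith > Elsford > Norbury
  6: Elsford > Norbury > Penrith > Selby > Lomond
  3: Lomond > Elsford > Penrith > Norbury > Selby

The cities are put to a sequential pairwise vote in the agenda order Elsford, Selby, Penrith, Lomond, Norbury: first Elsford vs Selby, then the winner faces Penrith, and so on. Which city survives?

Lomond

Round 1: Elsford vs Selby — 9–4, Elsford advances.
Round 2: Elsford vs Penrith — 9–4, Elsford advances.
Round 3: Elsford vs Lomond — 6–7, Lomond advances.
Round 4: Lomond vs Norbury — 7–6, Lomond advances.
The agenda winner is Lomond.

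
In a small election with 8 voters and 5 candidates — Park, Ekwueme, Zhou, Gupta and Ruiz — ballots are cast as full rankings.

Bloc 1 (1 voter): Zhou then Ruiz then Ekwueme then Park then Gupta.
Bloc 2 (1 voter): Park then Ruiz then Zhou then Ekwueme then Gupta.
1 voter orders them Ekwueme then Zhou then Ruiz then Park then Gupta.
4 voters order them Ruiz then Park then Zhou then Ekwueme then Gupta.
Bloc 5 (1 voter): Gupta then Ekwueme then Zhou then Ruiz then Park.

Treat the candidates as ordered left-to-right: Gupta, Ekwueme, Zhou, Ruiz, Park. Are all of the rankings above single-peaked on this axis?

Axis positions: Gupta=1, Ekwueme=2, Zhou=3, Ruiz=4, Park=5.
Bloc 1 (peak Zhou at position 3): ranking walks positions 3-4-2-5-1, expanding outward from the peak — single-peaked.
Bloc 2 (peak Park at position 5): ranking walks positions 5-4-3-2-1, expanding outward from the peak — single-peaked.
Bloc 3 (peak Ekwueme at position 2): ranking walks positions 2-3-4-5-1, expanding outward from the peak — single-peaked.
Bloc 4 (peak Ruiz at position 4): ranking walks positions 4-5-3-2-1, expanding outward from the peak — single-peaked.
Bloc 5 (peak Gupta at position 1): ranking walks positions 1-2-3-4-5, expanding outward from the peak — single-peaked.
Every ranking is single-peaked on this axis.

yes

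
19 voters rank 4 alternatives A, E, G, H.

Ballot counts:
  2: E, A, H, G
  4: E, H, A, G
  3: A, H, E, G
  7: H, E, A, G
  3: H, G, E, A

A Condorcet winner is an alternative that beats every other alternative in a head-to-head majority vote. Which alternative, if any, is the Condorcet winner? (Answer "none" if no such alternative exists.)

Check each pair by majority over 19 ballots:
A vs E: A preferred on 3 ballots; E wins 16–3.
A vs G: A is ranked higher on 2+4+3+7 = 16 ballots, G on 3. A wins 16–3.
A vs H: A preferred on 2+3 = 5 ballots; H wins 14–5.
E vs G: 2+4+3+7 = 16 for E, 3 for G — E by 16–3.
E vs H: 2+4 = 6 for E, 13 for H — H by 13–6.
G vs H: 0 to 19, H.
Only H has no losses; H is the Condorcet winner.

H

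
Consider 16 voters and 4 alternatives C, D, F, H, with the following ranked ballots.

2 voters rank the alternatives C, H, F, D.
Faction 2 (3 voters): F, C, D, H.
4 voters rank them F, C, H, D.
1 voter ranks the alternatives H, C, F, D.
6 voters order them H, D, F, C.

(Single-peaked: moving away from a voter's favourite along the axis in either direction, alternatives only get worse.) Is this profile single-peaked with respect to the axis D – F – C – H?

no

Axis positions: D=1, F=2, C=3, H=4.
Faction 1 (peak C at position 3): ranking walks positions 3-4-2-1, expanding outward from the peak — single-peaked.
Faction 2 (peak F at position 2): ranking walks positions 2-3-1-4, expanding outward from the peak — single-peaked.
Faction 3 (peak F at position 2): ranking walks positions 2-3-4-1, expanding outward from the peak — single-peaked.
Faction 4 (peak H at position 4): ranking walks positions 4-3-2-1, expanding outward from the peak — single-peaked.
Faction 5: ranking walks positions 4-1-2-3; D is ranked above C even though C lies between D and the peak H on the axis — preferences dip and rise again. Not single-peaked.
Faction 5 violates single-peakedness, so the profile is not single-peaked on this axis.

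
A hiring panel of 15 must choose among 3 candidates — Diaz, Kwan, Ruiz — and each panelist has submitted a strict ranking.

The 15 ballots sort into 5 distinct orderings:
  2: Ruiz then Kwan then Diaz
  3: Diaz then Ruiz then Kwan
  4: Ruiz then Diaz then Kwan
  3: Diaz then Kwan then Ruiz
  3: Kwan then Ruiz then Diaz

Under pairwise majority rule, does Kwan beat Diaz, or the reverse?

Ballots ranking Kwan above Diaz: 2 + 3 = 5.
Ballots ranking Diaz above Kwan: 15 − 5 = 10.
Diaz wins the head-to-head 10–5.

Diaz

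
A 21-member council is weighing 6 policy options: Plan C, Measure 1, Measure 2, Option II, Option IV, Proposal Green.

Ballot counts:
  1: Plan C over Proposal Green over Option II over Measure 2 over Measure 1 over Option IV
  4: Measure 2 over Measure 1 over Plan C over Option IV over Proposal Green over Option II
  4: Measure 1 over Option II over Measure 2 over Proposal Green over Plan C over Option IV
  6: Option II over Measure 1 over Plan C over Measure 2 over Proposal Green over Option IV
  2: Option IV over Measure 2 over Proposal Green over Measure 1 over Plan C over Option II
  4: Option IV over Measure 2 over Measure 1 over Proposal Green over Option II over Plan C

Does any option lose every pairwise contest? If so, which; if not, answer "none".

Pairwise majorities:
Plan C vs Measure 1: Plan C is ranked higher on 1 ballot, Measure 1 on 20. Measure 1 wins 20–1.
Plan C vs Measure 2: Measure 2, 14–7.
Plan C vs Option II: 1+4+2 = 7 for Plan C, 14 for Option II — Option II by 14–7.
Plan C vs Option IV: Plan C is ranked higher on 1+4+4+6 = 15 ballots, Option IV on 6. Plan C wins 15–6.
Plan C vs Proposal Green: Plan C is ranked higher on 1+4+6 = 11 ballots, Proposal Green on 10. Plan C wins 11–10.
Measure 1 vs Measure 2: Measure 1 preferred on 4+6 = 10 ballots; Measure 2 wins 11–10.
Measure 1 vs Option II: Measure 1 wins 14–7.
Measure 1 vs Option IV: 15 to 6, Measure 1.
Measure 1 vs Proposal Green: 18 to 3, Measure 1.
Measure 2 vs Option II: Option II, 11–10.
Measure 2 vs Option IV: Measure 2, 15–6.
Measure 2 vs Proposal Green: Measure 2 wins 20–1.
Option II vs Option IV: Option II, 11–10.
Option II–Proposal Green: Proposal Green 11–10.
Option IV vs Proposal Green: Option IV is ranked higher on 4+2+4 = 10 ballots, Proposal Green on 11. Proposal Green wins 11–10.
Only Option IV has no wins; Option IV is the Condorcet loser.

Option IV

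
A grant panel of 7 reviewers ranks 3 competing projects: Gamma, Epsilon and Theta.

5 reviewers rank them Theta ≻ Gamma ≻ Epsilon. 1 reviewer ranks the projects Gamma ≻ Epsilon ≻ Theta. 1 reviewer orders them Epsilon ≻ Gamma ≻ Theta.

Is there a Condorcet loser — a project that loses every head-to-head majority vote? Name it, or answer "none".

Pairwise majorities:
Gamma vs Epsilon: Gamma wins 6–1.
Gamma vs Theta: 1+1 = 2 for Gamma, 5 for Theta — Theta by 5–2.
Epsilon vs Theta: Theta wins 5–2.
Epsilon is beaten in every head-to-head and is the Condorcet loser.

Epsilon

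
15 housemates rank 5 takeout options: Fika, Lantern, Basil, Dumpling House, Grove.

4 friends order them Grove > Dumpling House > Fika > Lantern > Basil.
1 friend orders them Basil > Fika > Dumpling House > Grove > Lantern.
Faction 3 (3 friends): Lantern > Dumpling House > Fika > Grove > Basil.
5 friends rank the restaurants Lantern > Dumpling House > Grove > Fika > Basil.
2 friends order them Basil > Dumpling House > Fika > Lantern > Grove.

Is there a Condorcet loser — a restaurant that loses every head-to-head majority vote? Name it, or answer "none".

Basil

Head-to-head results (15 friends):
Fika vs Lantern: Fika preferred on 4+1+2 = 7 ballots; Lantern wins 8–7.
Fika vs Basil: 4+3+5 = 12 for Fika, 3 for Basil — Fika by 12–3.
Fika vs Dumpling House: Fika is ranked higher on 1 ballot, Dumpling House on 14. Dumpling House wins 14–1.
Fika vs Grove: 6 to 9, Grove.
Lantern vs Basil: Lantern is ranked higher on 4+3+5 = 12 ballots, Basil on 3. Lantern wins 12–3.
Lantern vs Dumpling House: Lantern preferred on 3+5 = 8 ballots; Lantern wins 8–7.
Lantern vs Grove: Lantern, 10–5.
Basil vs Dumpling House: Basil preferred on 1+2 = 3 ballots; Dumpling House wins 12–3.
Basil vs Grove: Grove, 12–3.
Dumpling House vs Grove: Dumpling House preferred on 1+3+5+2 = 11 ballots; Dumpling House wins 11–4.
Basil is beaten in every head-to-head and is the Condorcet loser.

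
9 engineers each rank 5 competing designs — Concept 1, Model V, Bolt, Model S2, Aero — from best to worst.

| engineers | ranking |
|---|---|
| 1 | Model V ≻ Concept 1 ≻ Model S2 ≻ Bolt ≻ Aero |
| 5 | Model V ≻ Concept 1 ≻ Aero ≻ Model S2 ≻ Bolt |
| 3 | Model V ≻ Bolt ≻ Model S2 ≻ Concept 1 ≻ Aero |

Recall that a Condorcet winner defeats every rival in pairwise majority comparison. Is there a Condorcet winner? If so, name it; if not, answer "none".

Model V

Check each pair by majority over 9 ballots:
Concept 1 vs Model V: Concept 1 is ranked higher on 0 ballots, Model V on 9. Model V wins 9–0.
Concept 1 vs Bolt: Concept 1 preferred on 1+5 = 6 ballots; Concept 1 wins 6–3.
Concept 1 vs Model S2: 1+5 = 6 for Concept 1, 3 for Model S2 — Concept 1 by 6–3.
Concept 1 vs Aero: 1+5+3 = 9 for Concept 1, 0 for Aero — Concept 1 by 9–0.
Model V vs Bolt: Model V preferred on 1+5+3 = 9 ballots; Model V wins 9–0.
Model V vs Model S2: Model V preferred on 1+5+3 = 9 ballots; Model V wins 9–0.
Model V vs Aero: Model V preferred on 1+5+3 = 9 ballots; Model V wins 9–0.
Bolt vs Model S2: Bolt preferred on 3 ballots; Model S2 wins 6–3.
Bolt vs Aero: 1+3 = 4 for Bolt, 5 for Aero — Aero by 5–4.
Model S2 vs Aero: 4 to 5, Aero.
Model V defeats every rival head-to-head and is the Condorcet winner.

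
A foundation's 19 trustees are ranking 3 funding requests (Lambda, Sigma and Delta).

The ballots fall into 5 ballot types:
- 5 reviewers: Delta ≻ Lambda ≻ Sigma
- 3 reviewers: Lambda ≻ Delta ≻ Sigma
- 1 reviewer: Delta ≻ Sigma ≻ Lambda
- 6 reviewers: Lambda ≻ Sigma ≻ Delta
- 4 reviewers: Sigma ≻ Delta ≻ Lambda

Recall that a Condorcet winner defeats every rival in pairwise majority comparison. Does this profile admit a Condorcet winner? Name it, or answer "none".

none

Pairwise majorities:
Lambda–Sigma: Lambda 14–5.
Lambda–Delta: Delta 10–9.
Sigma vs Delta: 6+4 = 10 for Sigma, 9 for Delta — Sigma by 10–9.
Each project drops at least one matchup (Lambda loses to Delta; Sigma loses to Lambda; Delta loses to Sigma); the cycle Lambda beats Sigma beats Delta beats Lambda rules out a Condorcet winner.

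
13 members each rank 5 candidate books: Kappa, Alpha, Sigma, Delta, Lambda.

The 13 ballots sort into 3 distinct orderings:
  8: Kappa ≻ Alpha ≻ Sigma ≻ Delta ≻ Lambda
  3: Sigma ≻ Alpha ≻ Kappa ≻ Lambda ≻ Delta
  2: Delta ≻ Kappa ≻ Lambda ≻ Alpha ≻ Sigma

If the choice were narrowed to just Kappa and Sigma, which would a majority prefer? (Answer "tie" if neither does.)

Ballots ranking Kappa above Sigma: 8 + 2 = 10.
Ballots ranking Sigma above Kappa: 13 − 10 = 3.
Kappa wins the head-to-head 10–3.

Kappa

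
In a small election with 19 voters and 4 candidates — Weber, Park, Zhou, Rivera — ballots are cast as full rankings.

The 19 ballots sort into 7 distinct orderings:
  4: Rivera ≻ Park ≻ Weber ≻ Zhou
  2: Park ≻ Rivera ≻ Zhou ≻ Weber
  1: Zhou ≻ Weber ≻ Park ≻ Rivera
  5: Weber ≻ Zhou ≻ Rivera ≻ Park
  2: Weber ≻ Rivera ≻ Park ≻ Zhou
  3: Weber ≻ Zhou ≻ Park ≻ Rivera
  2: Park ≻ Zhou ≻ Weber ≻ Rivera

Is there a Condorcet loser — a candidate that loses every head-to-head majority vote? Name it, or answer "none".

Head-to-head results (19 voters):
Weber vs Park: 11 to 8, Weber.
Weber–Zhou: Weber 14–5.
Weber–Rivera: Weber 13–6.
Park–Zhou: Park 10–9.
Park vs Rivera: 8 to 11, Rivera.
Zhou vs Rivera: 11 to 8, Zhou.
No candidate is winless: Weber beats Park; Park beats Zhou; Zhou beats Rivera; Rivera beats Park. There is no Condorcet loser.

none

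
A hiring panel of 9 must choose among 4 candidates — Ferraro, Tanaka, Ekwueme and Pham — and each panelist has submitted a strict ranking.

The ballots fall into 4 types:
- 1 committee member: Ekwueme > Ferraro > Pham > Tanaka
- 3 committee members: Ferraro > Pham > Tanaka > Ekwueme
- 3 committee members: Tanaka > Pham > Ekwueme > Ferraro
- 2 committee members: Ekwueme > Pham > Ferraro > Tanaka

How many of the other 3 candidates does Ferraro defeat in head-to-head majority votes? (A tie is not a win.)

Ferraro against each rival (9 committee members):
Ferraro vs Tanaka: Ferraro, 6–3.
Ferraro vs Ekwueme: Ekwueme wins 6–3.
Ferraro vs Pham: Ferraro is ranked higher on 1+3 = 4 ballots, Pham on 5. Pham wins 5–4.
Ferraro beats Tanaka; loses to Ekwueme, Pham — 1 pairwise win.

1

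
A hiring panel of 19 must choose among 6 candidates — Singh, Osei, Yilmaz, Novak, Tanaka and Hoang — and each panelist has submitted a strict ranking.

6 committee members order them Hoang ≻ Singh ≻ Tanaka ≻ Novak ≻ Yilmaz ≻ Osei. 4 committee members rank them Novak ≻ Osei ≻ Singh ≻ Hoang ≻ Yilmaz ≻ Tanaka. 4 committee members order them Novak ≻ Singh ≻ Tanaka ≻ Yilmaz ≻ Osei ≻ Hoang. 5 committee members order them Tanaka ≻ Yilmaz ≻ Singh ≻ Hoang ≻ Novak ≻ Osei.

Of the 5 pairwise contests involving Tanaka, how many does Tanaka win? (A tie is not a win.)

3

Tanaka against each rival (19 committee members):
Tanaka vs Singh: Singh, 14–5.
Tanaka vs Osei: Tanaka wins 15–4.
Tanaka vs Yilmaz: Tanaka preferred on 6+4+5 = 15 ballots; Tanaka wins 15–4.
Tanaka vs Novak: Tanaka, 11–8.
Tanaka–Hoang: Hoang 10–9.
Tanaka beats Osei, Yilmaz, Novak; loses to Singh, Hoang — 3 pairwise wins.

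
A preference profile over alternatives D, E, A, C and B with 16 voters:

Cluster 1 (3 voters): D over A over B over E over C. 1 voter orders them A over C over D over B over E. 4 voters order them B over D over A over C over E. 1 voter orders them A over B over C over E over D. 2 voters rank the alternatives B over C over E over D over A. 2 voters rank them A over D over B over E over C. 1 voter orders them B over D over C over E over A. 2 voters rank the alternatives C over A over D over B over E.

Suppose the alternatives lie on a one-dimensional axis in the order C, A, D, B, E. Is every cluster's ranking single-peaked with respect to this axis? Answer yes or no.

no

Axis positions: C=1, A=2, D=3, B=4, E=5.
Cluster 1 (peak D at position 3): ranking walks positions 3-2-4-5-1, expanding outward from the peak — single-peaked.
Cluster 2 (peak A at position 2): ranking walks positions 2-1-3-4-5, expanding outward from the peak — single-peaked.
Cluster 3 (peak B at position 4): ranking walks positions 4-3-2-1-5, expanding outward from the peak — single-peaked.
Cluster 4: ranking walks positions 2-4-1-5-3; B is ranked above D even though D lies between B and the peak A on the axis — preferences dip and rise again. Not single-peaked.
Cluster 5: ranking walks positions 4-1-5-3-2; C is ranked above D even though D lies between C and the peak B on the axis — preferences dip and rise again. Not single-peaked.
Cluster 6 (peak A at position 2): ranking walks positions 2-3-4-5-1, expanding outward from the peak — single-peaked.
Cluster 7: ranking walks positions 4-3-1-5-2; C is ranked above A even though A lies between C and the peak B on the axis — preferences dip and rise again. Not single-peaked.
Cluster 8 (peak C at position 1): ranking walks positions 1-2-3-4-5, expanding outward from the peak — single-peaked.
Cluster 4 violates single-peakedness, so the profile is not single-peaked on this axis.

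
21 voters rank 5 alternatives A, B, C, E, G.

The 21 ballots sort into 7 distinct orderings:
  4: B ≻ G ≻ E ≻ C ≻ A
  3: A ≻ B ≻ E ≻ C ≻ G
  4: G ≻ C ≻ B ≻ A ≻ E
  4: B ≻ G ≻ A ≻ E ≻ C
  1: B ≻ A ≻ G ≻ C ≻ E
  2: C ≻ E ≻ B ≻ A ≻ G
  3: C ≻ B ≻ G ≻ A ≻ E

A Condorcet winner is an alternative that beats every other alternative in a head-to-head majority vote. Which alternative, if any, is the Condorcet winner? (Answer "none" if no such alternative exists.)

Pairwise majorities:
A vs B: A is ranked higher on 3 ballots, B on 18. B wins 18–3.
A vs C: 3+4+1 = 8 for A, 13 for C — C by 13–8.
A vs E: 15 to 6, A.
A vs G: A is ranked higher on 3+1+2 = 6 ballots, G on 15. G wins 15–6.
B vs C: B is ranked higher on 4+3+4+1 = 12 ballots, C on 9. B wins 12–9.
B vs E: B is ranked higher on 4+3+4+4+1+3 = 19 ballots, E on 2. B wins 19–2.
B vs G: B is ranked higher on 4+3+4+1+2+3 = 17 ballots, G on 4. B wins 17–4.
C vs E: C preferred on 4+1+2+3 = 10 ballots; E wins 11–10.
C vs G: C preferred on 3+2+3 = 8 ballots; G wins 13–8.
E vs G: 5 to 16, G.
B beats each of A, C, E, G — B is the Condorcet winner.

B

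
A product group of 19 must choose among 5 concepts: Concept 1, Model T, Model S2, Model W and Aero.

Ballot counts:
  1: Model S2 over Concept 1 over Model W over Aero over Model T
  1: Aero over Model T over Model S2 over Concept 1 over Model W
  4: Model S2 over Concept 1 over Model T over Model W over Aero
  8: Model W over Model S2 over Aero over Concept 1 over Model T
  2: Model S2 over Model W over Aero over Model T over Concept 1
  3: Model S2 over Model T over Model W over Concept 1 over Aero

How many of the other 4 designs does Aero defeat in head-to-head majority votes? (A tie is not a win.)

2

Aero against each rival (19 engineers):
Aero–Concept 1: Aero 11–8.
Aero vs Model T: Aero, 12–7.
Aero vs Model S2: 1 for Aero, 18 for Model S2 — Model S2 by 18–1.
Aero vs Model W: Model W wins 18–1.
Aero beats Concept 1, Model T; loses to Model S2, Model W — 2 pairwise wins.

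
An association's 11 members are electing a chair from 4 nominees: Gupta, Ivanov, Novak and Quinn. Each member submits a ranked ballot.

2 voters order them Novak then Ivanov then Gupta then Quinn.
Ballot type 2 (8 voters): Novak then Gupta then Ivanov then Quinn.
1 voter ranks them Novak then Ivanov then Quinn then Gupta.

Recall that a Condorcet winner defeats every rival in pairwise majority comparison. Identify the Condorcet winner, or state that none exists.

Novak

Head-to-head results (11 voters):
Gupta vs Ivanov: 8 for Gupta, 3 for Ivanov — Gupta by 8–3.
Gupta–Novak: Novak 11–0.
Gupta vs Quinn: Gupta wins 10–1.
Ivanov vs Novak: Novak wins 11–0.
Ivanov vs Quinn: Ivanov, 11–0.
Novak–Quinn: Novak 11–0.
Only Novak has no losses; Novak is the Condorcet winner.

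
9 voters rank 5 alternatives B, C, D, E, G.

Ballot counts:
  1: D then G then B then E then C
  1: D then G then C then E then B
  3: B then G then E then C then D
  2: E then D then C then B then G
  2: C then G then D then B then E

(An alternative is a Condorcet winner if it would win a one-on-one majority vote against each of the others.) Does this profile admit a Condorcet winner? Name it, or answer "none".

Pairwise majorities:
B vs C: C, 5–4.
B vs D: D wins 6–3.
B–E: B 6–3.
B vs G: B wins 5–4.
C vs D: C wins 5–4.
C vs E: E wins 6–3.
C–G: G 5–4.
D vs E: E wins 5–4.
D vs G: G wins 5–4.
E vs G: G wins 7–2.
Every alternative loses at least once (B loses to C; C loses to E; D loses to C; E loses to B; G loses to B). The majority relation contains the cycle B > E > C > B, so there is no Condorcet winner.

none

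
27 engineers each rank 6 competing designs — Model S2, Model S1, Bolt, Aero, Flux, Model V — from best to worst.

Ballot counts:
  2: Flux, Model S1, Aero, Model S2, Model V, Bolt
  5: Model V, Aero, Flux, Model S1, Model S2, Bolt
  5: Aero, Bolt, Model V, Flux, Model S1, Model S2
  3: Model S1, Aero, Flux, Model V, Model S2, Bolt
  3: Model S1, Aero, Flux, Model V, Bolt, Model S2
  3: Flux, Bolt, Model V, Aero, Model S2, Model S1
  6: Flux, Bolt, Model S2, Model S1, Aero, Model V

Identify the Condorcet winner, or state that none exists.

Check each pair by majority over 27 ballots:
Model S2 vs Model S1: 9 to 18, Model S1.
Model S2 vs Bolt: Model S2 preferred on 2+5+3 = 10 ballots; Bolt wins 17–10.
Model S2 vs Aero: 6 to 21, Aero.
Model S2 vs Flux: Model S2 is ranked higher on 0 ballots, Flux on 27. Flux wins 27–0.
Model S2 vs Model V: 8 to 19, Model V.
Model S1 vs Bolt: Model S1 preferred on 2+5+3+3 = 13 ballots; Bolt wins 14–13.
Model S1 vs Aero: 14 to 13, Model S1.
Model S1 vs Flux: 3+3 = 6 for Model S1, 21 for Flux — Flux by 21–6.
Model S1 vs Model V: 2+3+3+6 = 14 for Model S1, 13 for Model V — Model S1 by 14–13.
Bolt vs Aero: Bolt preferred on 3+6 = 9 ballots; Aero wins 18–9.
Bolt vs Flux: 5 to 22, Flux.
Bolt vs Model V: 5+3+6 = 14 for Bolt, 13 for Model V — Bolt by 14–13.
Aero vs Flux: Aero preferred on 5+5+3+3 = 16 ballots; Aero wins 16–11.
Aero vs Model V: Aero preferred on 2+5+3+3+6 = 19 ballots; Aero wins 19–8.
Flux vs Model V: Flux preferred on 2+3+3+3+6 = 17 ballots; Flux wins 17–10.
Every design loses at least once (Model S2 loses to Model S1; Model S1 loses to Bolt; Bolt loses to Aero; Aero loses to Model S1; Flux loses to Aero; Model V loses to Model S1). The majority relation contains the cycle Model S1 > Aero > Bolt > Model S1, so there is no Condorcet winner.

none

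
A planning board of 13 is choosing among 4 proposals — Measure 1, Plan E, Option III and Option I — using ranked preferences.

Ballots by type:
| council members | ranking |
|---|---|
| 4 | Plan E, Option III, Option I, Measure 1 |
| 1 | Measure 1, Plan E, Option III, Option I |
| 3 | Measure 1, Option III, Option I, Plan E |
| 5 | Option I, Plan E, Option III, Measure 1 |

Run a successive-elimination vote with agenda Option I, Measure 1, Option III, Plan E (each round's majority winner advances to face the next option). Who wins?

Plan E

Round 1: Option I vs Measure 1 — 9–4, Option I advances.
Round 2: Option I vs Option III — 5–8, Option III advances.
Round 3: Option III vs Plan E — 3–10, Plan E advances.
The agenda winner is Plan E.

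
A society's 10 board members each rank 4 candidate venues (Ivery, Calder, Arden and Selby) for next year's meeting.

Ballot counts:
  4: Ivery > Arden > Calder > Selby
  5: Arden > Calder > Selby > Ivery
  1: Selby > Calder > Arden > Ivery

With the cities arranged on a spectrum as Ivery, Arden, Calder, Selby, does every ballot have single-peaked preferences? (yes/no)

Axis positions: Ivery=1, Arden=2, Calder=3, Selby=4.
Type 1 (peak Ivery at position 1): ranking walks positions 1-2-3-4, expanding outward from the peak — single-peaked.
Type 2 (peak Arden at position 2): ranking walks positions 2-3-4-1, expanding outward from the peak — single-peaked.
Type 3 (peak Selby at position 4): ranking walks positions 4-3-2-1, expanding outward from the peak — single-peaked.
Every ranking is single-peaked on this axis.

yes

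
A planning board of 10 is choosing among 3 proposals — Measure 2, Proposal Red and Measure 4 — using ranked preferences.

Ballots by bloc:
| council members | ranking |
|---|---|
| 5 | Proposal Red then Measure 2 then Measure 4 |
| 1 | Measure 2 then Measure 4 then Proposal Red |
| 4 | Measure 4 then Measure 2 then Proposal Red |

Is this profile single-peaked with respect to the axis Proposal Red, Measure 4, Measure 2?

no

Axis positions: Proposal Red=1, Measure 4=2, Measure 2=3.
Bloc 1: ranking walks positions 1-3-2; Measure 2 is ranked above Measure 4 even though Measure 4 lies between Measure 2 and the peak Proposal Red on the axis — preferences dip and rise again. Not single-peaked.
Bloc 2 (peak Measure 2 at position 3): ranking walks positions 3-2-1, expanding outward from the peak — single-peaked.
Bloc 3 (peak Measure 4 at position 2): ranking walks positions 2-3-1, expanding outward from the peak — single-peaked.
Bloc 1 violates single-peakedness, so the profile is not single-peaked on this axis.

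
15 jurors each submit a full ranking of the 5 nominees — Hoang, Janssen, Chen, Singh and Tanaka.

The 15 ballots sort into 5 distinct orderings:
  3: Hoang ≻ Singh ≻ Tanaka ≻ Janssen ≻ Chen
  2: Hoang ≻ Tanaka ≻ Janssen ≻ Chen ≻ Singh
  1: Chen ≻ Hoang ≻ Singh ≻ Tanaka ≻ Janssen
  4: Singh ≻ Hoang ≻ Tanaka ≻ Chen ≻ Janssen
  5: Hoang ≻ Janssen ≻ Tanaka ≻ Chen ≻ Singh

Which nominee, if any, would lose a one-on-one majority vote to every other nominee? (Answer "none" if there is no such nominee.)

none

Head-to-head results (15 jurors):
Hoang vs Janssen: 3+2+1+4+5 = 15 for Hoang, 0 for Janssen — Hoang by 15–0.
Hoang vs Chen: Hoang is ranked higher on 3+2+4+5 = 14 ballots, Chen on 1. Hoang wins 14–1.
Hoang vs Singh: Hoang preferred on 3+2+1+5 = 11 ballots; Hoang wins 11–4.
Hoang–Tanaka: Hoang 15–0.
Janssen vs Chen: Janssen wins 10–5.
Janssen vs Singh: Singh, 8–7.
Janssen vs Tanaka: Tanaka wins 10–5.
Chen–Singh: Chen 8–7.
Chen vs Tanaka: Chen preferred on 1 ballot; Tanaka wins 14–1.
Singh vs Tanaka: Singh, 8–7.
Each nominee has at least one pairwise win (Hoang beats Janssen; Janssen beats Chen; Chen beats Singh; Singh beats Janssen; Tanaka beats Janssen) — no Condorcet loser.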